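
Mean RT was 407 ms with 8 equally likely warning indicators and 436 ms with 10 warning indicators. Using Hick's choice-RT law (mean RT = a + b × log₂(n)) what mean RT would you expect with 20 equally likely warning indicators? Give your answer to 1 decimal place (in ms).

526.1 ms

Fit slope and intercept:
  b = (436 − 407) / (log₂ 10 − log₂ 8) = 29 / (3.3219 − 3) = 90.082 ms/bit
  a = 407 − 90.082 × 3 = 136.753 ms
Then RT(20) = 136.753 + 90.082 × log₂ 20 = 136.753 + 90.082 × 4.3219 ≈ 526.082 ms.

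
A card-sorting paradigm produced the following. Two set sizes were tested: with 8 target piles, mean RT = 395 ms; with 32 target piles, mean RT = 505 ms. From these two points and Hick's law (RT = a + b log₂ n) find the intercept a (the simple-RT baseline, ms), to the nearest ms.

The slope on a log₂ axis is (505 − 395) / (5 − 3) = 55 ms/bit.
Intercept: a = 395 − 55·log₂(8) = 230.000 ms.

230 ms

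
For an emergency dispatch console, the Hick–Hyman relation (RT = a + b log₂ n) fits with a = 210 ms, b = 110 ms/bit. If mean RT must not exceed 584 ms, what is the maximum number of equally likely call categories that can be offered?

110·log₂ n ≤ 584 − 210 = 374, giving log₂ n ≤ 3.4000 and n ≤ 10.556. The largest whole number is 10.

10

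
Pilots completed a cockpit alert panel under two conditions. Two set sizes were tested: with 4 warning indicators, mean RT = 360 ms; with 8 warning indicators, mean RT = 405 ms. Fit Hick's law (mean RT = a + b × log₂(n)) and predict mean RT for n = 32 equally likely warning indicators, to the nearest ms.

495 ms

With log₂ n on the abscissa the relation is linear; from the two conditions:
  b = (405 − 360) / (log₂ 8 − log₂ 4) = 45 / (3 − 2) = 45 ms/bit
  a = 360 − 45 × 2 = 270 ms
Then RT(32) = 270 + 45 × log₂ 32 = 270 + 45 × 5 ≈ 495.000 ms.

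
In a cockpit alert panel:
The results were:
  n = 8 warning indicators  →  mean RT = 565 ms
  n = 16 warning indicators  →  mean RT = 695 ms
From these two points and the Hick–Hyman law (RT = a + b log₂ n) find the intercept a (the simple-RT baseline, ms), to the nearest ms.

175 ms

b = (RT₂ − RT₁)/(log₂ n₂ − log₂ n₁) = (695 − 565)/(4 − 3) = 130 ms/bit.
Intercept: a = 565 − 130·log₂(8) = 175.000 ms.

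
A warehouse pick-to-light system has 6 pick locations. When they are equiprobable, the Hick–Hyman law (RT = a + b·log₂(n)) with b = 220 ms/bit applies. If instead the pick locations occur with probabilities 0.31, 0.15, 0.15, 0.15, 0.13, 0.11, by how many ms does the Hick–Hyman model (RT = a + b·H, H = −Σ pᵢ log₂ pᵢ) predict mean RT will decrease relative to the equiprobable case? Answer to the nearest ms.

21 ms

Equiprobable entropy H₀ = log₂ 6 = 2.5850 bits.
Skewed entropy H = −Σ pᵢ log₂ pᵢ = 2.4884 bits.
ΔRT = b·(H₀ − H) = 220 × 0.0966 = 21.25 ms.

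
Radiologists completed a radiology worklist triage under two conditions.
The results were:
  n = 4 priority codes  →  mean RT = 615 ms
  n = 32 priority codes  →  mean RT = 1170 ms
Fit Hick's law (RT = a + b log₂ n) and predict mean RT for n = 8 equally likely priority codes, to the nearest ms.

Solve the two-equation system in a and b:
  b = (1170 − 615) / (log₂ 32 − log₂ 4) = 555 / (5 − 2) = 185 ms/bit
  a = 615 − 185 × 2 = 245 ms
Then RT(8) = 245 + 185 × log₂ 8 = 245 + 185 × 3 ≈ 800.000 ms.

800 ms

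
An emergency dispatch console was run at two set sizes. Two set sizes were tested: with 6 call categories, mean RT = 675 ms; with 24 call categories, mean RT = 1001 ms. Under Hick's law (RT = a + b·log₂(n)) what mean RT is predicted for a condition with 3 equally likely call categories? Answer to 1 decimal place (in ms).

Solve the two-equation system in a and b:
  b = (1001 − 675) / (log₂ 24 − log₂ 6) = 326 / (4.5850 − 2.5850) = 163.000 ms/bit
  a = 675 − 163.000 × 2.5850 = 253.651 ms
Then RT(3) = 253.651 + 163.000 × log₂ 3 = 253.651 + 163.000 × 1.5850 ≈ 512.000 ms.

512.0 ms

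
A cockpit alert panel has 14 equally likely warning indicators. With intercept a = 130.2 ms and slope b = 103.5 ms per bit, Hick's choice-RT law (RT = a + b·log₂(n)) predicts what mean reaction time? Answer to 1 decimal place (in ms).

log₂(14) = 3.8074 bits, so RT = 130.2 + 103.5 × 3.8074 ≈ 524.261 ms.

524.3 ms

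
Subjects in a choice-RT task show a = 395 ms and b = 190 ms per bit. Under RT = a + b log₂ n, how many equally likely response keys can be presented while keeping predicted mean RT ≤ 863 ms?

190·log₂ n ≤ 863 − 395 = 468, giving log₂ n ≤ 2.4632 and n ≤ 5.514. The largest whole number is 5.

5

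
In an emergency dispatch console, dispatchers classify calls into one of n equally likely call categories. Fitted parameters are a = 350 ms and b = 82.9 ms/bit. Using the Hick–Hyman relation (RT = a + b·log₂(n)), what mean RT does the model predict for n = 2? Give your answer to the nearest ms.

log₂(2) = 1 bits, so RT = 350 + 82.9 × 1 ≈ 432.900 ms.

433 ms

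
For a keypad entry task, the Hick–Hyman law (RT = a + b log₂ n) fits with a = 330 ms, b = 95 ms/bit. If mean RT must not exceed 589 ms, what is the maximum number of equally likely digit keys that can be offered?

6

Set 330 + 95·log₂ n ≤ 589 → log₂ n ≤ (589 − 330)/95 = 2.7263.
So n ≤ 2^2.7263 = 6.618; the largest integer n is 6.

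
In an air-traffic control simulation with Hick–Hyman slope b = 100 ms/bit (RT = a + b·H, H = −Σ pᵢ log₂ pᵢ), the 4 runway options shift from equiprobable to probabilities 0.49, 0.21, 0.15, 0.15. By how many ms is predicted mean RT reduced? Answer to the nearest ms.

The RT saving is b·ΔH. Equiprobable H₀ = log₂(4) = 2.0000 bits; with the given probabilities H = 1.7982 bits.
b·(H₀ − H) = 100 × (2.0000 − 1.7982) = 20.18 ms.

20 ms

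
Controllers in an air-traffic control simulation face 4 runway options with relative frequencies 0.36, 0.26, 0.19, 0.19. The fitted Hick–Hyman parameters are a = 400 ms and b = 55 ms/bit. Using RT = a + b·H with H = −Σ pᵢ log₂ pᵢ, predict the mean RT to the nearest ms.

507 ms

H = 0.36·log₂(1/0.36) + 0.26·log₂(1/0.26) + 0.19·log₂(1/0.19) + 0.19·log₂(1/0.19) = 1.9464 bits.
RT = 400 + 55 × 1.9464 = 507.05 ms.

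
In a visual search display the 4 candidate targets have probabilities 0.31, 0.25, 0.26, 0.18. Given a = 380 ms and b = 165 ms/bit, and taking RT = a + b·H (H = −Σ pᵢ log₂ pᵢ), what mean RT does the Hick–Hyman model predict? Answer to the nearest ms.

H = 0.31·log₂(1/0.31) + 0.25·log₂(1/0.25) + 0.26·log₂(1/0.26) + 0.18·log₂(1/0.18) = 1.9744 bits.
RT = 380 + 165 × 1.9744 = 705.77 ms.

706 ms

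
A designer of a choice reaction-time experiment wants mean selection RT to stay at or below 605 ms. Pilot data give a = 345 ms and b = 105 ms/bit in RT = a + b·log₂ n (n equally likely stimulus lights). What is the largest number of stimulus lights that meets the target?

5

Set 345 + 105·log₂ n ≤ 605 → log₂ n ≤ (605 − 345)/105 = 2.4762.
So n ≤ 2^2.4762 = 5.564; the largest integer n is 5.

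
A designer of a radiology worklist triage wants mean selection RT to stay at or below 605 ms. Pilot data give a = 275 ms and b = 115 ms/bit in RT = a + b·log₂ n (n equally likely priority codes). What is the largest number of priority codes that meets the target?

7

Set 275 + 115·log₂ n ≤ 605 → log₂ n ≤ (605 − 275)/115 = 2.8696.
So n ≤ 2^2.8696 = 7.308; the largest integer n is 7.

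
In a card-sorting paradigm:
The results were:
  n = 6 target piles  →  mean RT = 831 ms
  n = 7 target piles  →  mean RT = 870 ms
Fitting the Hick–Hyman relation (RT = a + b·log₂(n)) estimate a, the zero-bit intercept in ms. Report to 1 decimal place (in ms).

377.7 ms

Slope: b = (870 − 831) / (log₂ 7 − log₂ 6) = 39/0.2224 = 175.366 ms/bit.
a = RT₁ − b·log₂ n₁ = 831 − 175.366 × 2.5850 = 377.686 ms.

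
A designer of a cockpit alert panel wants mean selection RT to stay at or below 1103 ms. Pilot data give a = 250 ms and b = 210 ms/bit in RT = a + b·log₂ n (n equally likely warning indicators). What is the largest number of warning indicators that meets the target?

Information budget: (1103 − 250)/210 = 4.0619 bits, so n ≤ 2^4.0619 = 16.701 → at most 16.

16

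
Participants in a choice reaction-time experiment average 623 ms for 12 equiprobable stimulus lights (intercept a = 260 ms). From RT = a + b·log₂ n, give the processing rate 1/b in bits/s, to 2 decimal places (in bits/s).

b = (623 − 260)/log₂ 12 = 363/3.5850 = 101.256 ms per bit = 0.10126 s/bit; the reciprocal is 9.876 bits/s.

9.88 bits/s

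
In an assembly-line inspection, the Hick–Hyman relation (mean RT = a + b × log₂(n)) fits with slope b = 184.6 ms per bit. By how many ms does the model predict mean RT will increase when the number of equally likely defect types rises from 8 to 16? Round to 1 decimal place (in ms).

184.6 ms

The intercept a cancels: ΔRT = b·(log₂ n₂ − log₂ n₁) = b·log₂(n₂/n₁).
log₂(16) − log₂(8) = log₂(16/8) = log₂(2) = 1.
ΔRT = 184.6 × 1.0000 = 184.600 ms.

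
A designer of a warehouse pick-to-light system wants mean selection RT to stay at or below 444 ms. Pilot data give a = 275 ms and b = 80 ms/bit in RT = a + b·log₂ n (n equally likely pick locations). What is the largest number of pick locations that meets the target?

Set 275 + 80·log₂ n ≤ 444 → log₂ n ≤ (444 − 275)/80 = 2.1125.
So n ≤ 2^2.1125 = 4.324; the largest integer n is 4.

4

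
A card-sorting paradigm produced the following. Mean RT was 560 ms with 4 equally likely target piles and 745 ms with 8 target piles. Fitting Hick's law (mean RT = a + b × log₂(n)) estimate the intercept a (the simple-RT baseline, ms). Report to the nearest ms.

190 ms

Slope: b = (745 − 560) / (log₂ 8 − log₂ 4) = 185/1.0000 = 185 ms/bit.
Intercept: a = 560 − 185·log₂(4) = 190.000 ms.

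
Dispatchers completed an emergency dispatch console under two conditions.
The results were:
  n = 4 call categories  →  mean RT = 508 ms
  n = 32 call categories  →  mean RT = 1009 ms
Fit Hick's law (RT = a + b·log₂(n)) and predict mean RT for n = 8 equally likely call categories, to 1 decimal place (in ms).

675.0 ms

With log₂ n on the abscissa the relation is linear; from the two conditions:
  b = (1009 − 508) / (log₂ 32 − log₂ 4) = 501 / (5 − 2) = 167.000 ms/bit
  a = 508 − 167.000 × 2 = 174.000 ms
Then RT(8) = 174.000 + 167.000 × log₂ 8 = 174.000 + 167.000 × 3 ≈ 675.000 ms.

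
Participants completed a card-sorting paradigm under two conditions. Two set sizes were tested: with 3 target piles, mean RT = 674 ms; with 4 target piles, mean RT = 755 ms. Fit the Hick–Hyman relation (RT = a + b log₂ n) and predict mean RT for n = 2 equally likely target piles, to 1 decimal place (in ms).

559.8 ms

RT is linear in log₂ n, so two points fix the line:
  b = (755 − 674) / (log₂ 4 − log₂ 3) = 81 / (2 − 1.5850) = 195.163 ms/bit
  a = 674 − 195.163 × 1.5850 = 364.674 ms
Then RT(2) = 364.674 + 195.163 × log₂ 2 = 364.674 + 195.163 × 1 ≈ 559.837 ms.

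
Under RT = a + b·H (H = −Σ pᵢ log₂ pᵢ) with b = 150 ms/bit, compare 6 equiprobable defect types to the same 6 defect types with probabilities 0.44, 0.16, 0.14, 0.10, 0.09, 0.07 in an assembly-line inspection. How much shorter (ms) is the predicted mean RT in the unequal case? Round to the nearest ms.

50 ms

Equiprobable entropy H₀ = log₂ 6 = 2.5850 bits.
Skewed entropy H = −Σ pᵢ log₂ pᵢ = 2.2547 bits.
ΔRT = b·(H₀ − H) = 150 × 0.3303 = 49.54 ms.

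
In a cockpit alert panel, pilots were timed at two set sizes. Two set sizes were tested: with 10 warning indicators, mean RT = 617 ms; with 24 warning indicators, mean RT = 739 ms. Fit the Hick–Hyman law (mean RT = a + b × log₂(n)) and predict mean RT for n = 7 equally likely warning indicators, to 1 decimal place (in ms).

Solve the two-equation system in a and b:
  b = (739 − 617) / (log₂ 24 − log₂ 10) = 122 / (4.5850 − 3.3219) = 96.593 ms/bit
  a = 617 − 96.593 × 3.3219 = 296.126 ms
Then RT(7) = 296.126 + 96.593 × log₂ 7 = 296.126 + 96.593 × 2.8074 ≈ 567.296 ms.

567.3 ms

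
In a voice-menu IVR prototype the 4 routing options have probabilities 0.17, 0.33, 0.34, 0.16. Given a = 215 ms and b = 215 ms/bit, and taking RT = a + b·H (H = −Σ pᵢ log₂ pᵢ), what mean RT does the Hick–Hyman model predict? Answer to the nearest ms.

Entropy contributions −pᵢ log₂ pᵢ: 0.4346, 0.5278, 0.5292, 0.4230; sum H = 1.9146 bits.
RT = a + bH = 215 + 215·1.9146 = 626.64 ms.

627 ms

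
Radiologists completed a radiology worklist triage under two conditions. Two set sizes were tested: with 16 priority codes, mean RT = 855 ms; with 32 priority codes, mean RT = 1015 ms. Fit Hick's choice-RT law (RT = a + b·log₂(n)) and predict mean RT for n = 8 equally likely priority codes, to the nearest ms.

With log₂ n on the abscissa the relation is linear; from the two conditions:
  b = (1015 − 855) / (log₂ 32 − log₂ 16) = 160 / (5 − 4) = 160 ms/bit
  a = 855 − 160 × 4 = 215 ms
Then RT(8) = 215 + 160 × log₂ 8 = 215 + 160 × 3 ≈ 695.000 ms.

695 ms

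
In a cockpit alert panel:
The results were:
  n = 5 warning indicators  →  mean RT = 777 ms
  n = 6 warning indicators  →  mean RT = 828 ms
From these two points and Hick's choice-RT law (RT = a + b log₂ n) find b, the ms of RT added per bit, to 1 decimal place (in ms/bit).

b = (RT₂ − RT₁)/(log₂ n₂ − log₂ n₁) = (828 − 777)/(2.5850 − 2.3219) = 193.891 ms/bit.

193.9 ms/bit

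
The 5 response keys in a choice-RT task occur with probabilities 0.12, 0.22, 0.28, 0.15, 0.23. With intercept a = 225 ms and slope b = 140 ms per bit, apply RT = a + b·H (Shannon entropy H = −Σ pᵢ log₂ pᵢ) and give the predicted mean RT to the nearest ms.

541 ms

Entropy contributions −pᵢ log₂ pᵢ: 0.3671, 0.4806, 0.5142, 0.4105, 0.4877; sum H = 2.2601 bits.
RT = a + bH = 225 + 140·2.2601 = 541.41 ms.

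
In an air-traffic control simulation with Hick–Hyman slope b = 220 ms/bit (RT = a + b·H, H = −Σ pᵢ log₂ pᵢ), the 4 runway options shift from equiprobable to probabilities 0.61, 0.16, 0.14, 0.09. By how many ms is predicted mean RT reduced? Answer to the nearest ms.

Equiprobable entropy H₀ = log₂ 4 = 2.0000 bits.
Skewed entropy H = −Σ pᵢ log₂ pᵢ = 1.5678 bits.
ΔRT = b·(H₀ − H) = 220 × 0.4322 = 95.09 ms.

95 ms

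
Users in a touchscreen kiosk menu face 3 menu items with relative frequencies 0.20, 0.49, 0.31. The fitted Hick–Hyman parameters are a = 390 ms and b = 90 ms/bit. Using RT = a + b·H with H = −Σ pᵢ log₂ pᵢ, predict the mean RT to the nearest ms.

Entropy contributions −pᵢ log₂ pᵢ: 0.4644, 0.5043, 0.5238; sum H = 1.4925 bits.
RT = a + bH = 390 + 90·1.4925 = 524.32 ms.

524 ms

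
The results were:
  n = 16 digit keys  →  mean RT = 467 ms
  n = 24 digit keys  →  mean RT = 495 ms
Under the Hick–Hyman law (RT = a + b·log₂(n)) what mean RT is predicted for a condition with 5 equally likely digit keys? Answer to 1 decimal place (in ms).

Solve the two-equation system in a and b:
  b = (495 − 467) / (log₂ 24 − log₂ 16) = 28 / (4.5850 − 4) = 47.866 ms/bit
  a = 467 − 47.866 × 4 = 275.535 ms
Then RT(5) = 275.535 + 47.866 × log₂ 5 = 275.535 + 47.866 × 2.3219 ≈ 386.677 ms.

386.7 ms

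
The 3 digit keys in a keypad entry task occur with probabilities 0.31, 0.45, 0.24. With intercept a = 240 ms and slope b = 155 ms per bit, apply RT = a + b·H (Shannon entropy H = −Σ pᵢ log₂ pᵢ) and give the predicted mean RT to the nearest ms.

478 ms

H = 0.31·log₂(1/0.31) + 0.45·log₂(1/0.45) + 0.24·log₂(1/0.24) = 1.5363 bits.
RT = 240 + 155 × 1.5363 = 478.13 ms.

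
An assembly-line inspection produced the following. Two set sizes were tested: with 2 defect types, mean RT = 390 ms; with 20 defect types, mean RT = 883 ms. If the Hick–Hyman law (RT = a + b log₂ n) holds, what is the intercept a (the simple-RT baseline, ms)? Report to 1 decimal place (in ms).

241.6 ms

b = (RT₂ − RT₁)/(log₂ n₂ − log₂ n₁) = (883 − 390)/(4.3219 − 1) = 148.408 ms/bit.
Intercept: a = 390 − 148.408·log₂(2) = 241.592 ms.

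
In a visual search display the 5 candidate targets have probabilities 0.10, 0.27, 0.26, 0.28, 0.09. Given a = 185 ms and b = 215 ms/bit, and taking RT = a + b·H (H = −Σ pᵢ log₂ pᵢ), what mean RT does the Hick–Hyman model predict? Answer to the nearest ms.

652 ms

Entropy contributions −pᵢ log₂ pᵢ: 0.3322, 0.5100, 0.5053, 0.5142, 0.3127; sum H = 2.1744 bits.
RT = a + bH = 185 + 215·2.1744 = 652.49 ms.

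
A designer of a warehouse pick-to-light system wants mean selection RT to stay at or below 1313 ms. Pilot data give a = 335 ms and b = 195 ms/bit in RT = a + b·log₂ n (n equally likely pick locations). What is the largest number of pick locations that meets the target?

32

Set 335 + 195·log₂ n ≤ 1313 → log₂ n ≤ (1313 − 335)/195 = 5.0154.
So n ≤ 2^5.0154 = 32.343; the largest integer n is 32.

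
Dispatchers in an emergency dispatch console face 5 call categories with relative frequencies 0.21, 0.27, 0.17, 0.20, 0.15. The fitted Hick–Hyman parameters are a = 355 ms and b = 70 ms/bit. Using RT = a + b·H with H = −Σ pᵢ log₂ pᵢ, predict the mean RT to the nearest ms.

515 ms

H = 0.21·log₂(1/0.21) + 0.27·log₂(1/0.27) + 0.17·log₂(1/0.17) + 0.20·log₂(1/0.20) + 0.15·log₂(1/0.15) = 2.2924 bits.
RT = 355 + 70 × 2.2924 = 515.47 ms.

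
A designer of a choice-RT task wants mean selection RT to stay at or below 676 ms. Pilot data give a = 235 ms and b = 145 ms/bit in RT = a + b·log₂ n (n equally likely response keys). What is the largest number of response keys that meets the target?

8

Set 235 + 145·log₂ n ≤ 676 → log₂ n ≤ (676 − 235)/145 = 3.0414.
So n ≤ 2^3.0414 = 8.233; the largest integer n is 8.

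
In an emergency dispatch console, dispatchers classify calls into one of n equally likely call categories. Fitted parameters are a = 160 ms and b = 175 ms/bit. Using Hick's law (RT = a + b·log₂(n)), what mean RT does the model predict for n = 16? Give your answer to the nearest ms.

860 ms

log₂(16) = 4 bits, so RT = 160 + 175 × 4 ≈ 860.000 ms.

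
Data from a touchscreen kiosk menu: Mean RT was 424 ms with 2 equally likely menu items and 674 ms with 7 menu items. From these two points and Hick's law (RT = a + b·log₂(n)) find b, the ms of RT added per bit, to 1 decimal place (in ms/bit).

b = (RT₂ − RT₁)/(log₂ n₂ − log₂ n₁) = (674 − 424)/(2.8074 − 1) = 138.324 ms/bit.

138.3 ms/bit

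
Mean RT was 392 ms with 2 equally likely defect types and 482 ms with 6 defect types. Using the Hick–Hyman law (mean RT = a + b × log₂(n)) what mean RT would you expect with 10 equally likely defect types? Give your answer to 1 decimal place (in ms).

With log₂ n on the abscissa the relation is linear; from the two conditions:
  b = (482 − 392) / (log₂ 6 − log₂ 2) = 90 / (2.5850 − 1) = 56.784 ms/bit
  a = 392 − 56.784 × 1 = 335.216 ms
Then RT(10) = 335.216 + 56.784 × log₂ 10 = 335.216 + 56.784 × 3.3219 ≈ 523.848 ms.

523.8 ms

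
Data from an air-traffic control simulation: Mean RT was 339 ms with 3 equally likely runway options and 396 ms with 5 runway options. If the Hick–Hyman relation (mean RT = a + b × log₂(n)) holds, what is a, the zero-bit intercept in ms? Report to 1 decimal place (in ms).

216.4 ms

The slope on a log₂ axis is (396 − 339) / (2.3219 − 1.5850) = 77.344 ms/bit.
a = RT₁ − b·log₂ n₁ = 339 − 77.344 × 1.5850 = 216.412 ms.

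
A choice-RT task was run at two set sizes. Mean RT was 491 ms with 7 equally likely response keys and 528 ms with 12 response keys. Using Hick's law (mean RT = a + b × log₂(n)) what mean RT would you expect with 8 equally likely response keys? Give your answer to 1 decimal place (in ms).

With log₂ n on the abscissa the relation is linear; from the two conditions:
  b = (528 − 491) / (log₂ 12 − log₂ 7) = 37 / (3.5850 − 2.8074) = 47.582 ms/bit
  a = 491 − 47.582 × 2.8074 = 357.421 ms
Then RT(8) = 357.421 + 47.582 × log₂ 8 = 357.421 + 47.582 × 3 ≈ 500.166 ms.

500.2 ms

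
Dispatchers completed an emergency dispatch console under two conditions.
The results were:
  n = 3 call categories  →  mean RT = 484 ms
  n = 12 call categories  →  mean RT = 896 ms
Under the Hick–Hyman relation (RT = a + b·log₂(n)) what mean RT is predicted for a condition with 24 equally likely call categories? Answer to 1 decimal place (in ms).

1102.0 ms

Solve the two-equation system in a and b:
  b = (896 − 484) / (log₂ 12 − log₂ 3) = 412 / (3.5850 − 1.5850) = 206.000 ms/bit
  a = 484 − 206.000 × 1.5850 = 157.498 ms
Then RT(24) = 157.498 + 206.000 × log₂ 24 = 157.498 + 206.000 × 4.5850 ≈ 1102.000 ms.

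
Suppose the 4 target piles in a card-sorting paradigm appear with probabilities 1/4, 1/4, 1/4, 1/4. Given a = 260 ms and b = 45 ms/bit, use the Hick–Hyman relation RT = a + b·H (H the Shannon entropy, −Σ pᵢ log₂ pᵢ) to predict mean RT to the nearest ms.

350 ms

Each term −pᵢ log₂ pᵢ: 0.25·2 + 0.25·2 + 0.25·2 + 0.25·2; summed, H = 2.000 bits.
Mean RT = a + bH = 260 + 45·2.000 = 350.00 ms.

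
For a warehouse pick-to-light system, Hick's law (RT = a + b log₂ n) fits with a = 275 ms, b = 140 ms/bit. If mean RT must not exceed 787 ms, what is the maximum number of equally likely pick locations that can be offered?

12

Information budget: (787 − 275)/140 = 3.6571 bits, so n ≤ 2^3.6571 = 12.616 → at most 12.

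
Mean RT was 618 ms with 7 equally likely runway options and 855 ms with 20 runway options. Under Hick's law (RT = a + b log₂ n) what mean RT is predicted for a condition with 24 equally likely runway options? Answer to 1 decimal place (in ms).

896.2 ms

RT is linear in log₂ n, so two points fix the line:
  b = (855 − 618) / (log₂ 20 − log₂ 7) = 237 / (4.3219 − 2.8074) = 156.480 ms/bit
  a = 618 − 156.480 × 2.8074 = 178.706 ms
Then RT(24) = 178.706 + 156.480 × log₂ 24 = 178.706 + 156.480 × 4.5850 ≈ 896.160 ms.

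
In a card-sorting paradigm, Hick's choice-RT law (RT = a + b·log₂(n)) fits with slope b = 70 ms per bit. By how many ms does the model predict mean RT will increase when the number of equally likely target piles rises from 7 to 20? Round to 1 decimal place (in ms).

Only the slope matters, since a is common to both: ΔRT = b·log₂(n₂/n₁).
log₂(20) − log₂(7) = 4.3219 − 2.8074 = 1.5146.
ΔRT = 70 × 1.5146 = 106.020 ms.

106.0 ms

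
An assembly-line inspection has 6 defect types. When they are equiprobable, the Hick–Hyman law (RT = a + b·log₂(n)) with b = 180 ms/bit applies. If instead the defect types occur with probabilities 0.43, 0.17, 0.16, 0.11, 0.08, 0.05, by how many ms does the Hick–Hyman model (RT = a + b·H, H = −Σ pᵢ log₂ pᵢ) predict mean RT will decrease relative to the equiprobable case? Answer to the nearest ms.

The RT saving is b·ΔH. Equiprobable H₀ = log₂(6) = 2.5850 bits; with the given probabilities H = 2.2391 bits.
b·(H₀ − H) = 180 × (2.5850 − 2.2391) = 62.26 ms.

62 ms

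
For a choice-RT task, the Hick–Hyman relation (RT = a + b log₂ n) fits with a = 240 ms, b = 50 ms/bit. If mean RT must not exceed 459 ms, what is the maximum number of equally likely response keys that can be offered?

50·log₂ n ≤ 459 − 240 = 219, giving log₂ n ≤ 4.3800 and n ≤ 20.821. The largest whole number is 20.

20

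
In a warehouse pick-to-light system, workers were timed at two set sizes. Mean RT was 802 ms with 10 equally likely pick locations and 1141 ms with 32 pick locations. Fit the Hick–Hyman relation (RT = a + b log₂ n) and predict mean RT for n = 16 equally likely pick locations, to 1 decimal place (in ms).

939.0 ms

RT is linear in log₂ n, so two points fix the line:
  b = (1141 − 802) / (log₂ 32 − log₂ 10) = 339 / (5 − 3.3219) = 202.018 ms/bit
  a = 802 − 202.018 × 3.3219 = 130.912 ms
Then RT(16) = 130.912 + 202.018 × log₂ 16 = 130.912 + 202.018 × 4 ≈ 938.982 ms.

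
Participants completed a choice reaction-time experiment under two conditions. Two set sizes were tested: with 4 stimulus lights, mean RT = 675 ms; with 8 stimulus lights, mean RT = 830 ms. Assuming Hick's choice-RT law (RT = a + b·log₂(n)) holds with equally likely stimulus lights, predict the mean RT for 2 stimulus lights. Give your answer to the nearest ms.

520 ms

Solve the two-equation system in a and b:
  b = (830 − 675) / (log₂ 8 − log₂ 4) = 155 / (3 − 2) = 155 ms/bit
  a = 675 − 155 × 2 = 365 ms
Then RT(2) = 365 + 155 × log₂ 2 = 365 + 155 × 1 ≈ 520.000 ms.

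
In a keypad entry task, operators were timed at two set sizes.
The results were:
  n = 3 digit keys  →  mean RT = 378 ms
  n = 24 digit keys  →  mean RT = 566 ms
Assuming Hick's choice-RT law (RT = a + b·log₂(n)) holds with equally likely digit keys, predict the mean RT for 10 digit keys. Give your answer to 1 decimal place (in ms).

Solve the two-equation system in a and b:
  b = (566 − 378) / (log₂ 24 − log₂ 3) = 188 / (4.5850 − 1.5850) = 62.667 ms/bit
  a = 378 − 62.667 × 1.5850 = 278.676 ms
Then RT(10) = 278.676 + 62.667 × log₂ 10 = 278.676 + 62.667 × 3.3219 ≈ 486.850 ms.

486.8 ms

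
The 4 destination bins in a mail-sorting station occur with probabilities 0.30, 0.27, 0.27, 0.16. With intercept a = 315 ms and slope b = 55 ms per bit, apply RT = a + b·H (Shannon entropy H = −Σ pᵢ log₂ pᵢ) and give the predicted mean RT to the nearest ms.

423 ms

Entropy contributions −pᵢ log₂ pᵢ: 0.5211, 0.5100, 0.5100, 0.4230; sum H = 1.9641 bits.
RT = a + bH = 315 + 55·1.9641 = 423.03 ms.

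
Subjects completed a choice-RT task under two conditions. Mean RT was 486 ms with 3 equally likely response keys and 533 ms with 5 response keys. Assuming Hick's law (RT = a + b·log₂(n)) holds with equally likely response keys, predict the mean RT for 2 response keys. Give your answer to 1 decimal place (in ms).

Solve the two-equation system in a and b:
  b = (533 − 486) / (log₂ 5 − log₂ 3) = 47 / (2.3219 − 1.5850) = 63.775 ms/bit
  a = 486 − 63.775 × 1.5850 = 384.919 ms
Then RT(2) = 384.919 + 63.775 × log₂ 2 = 384.919 + 63.775 × 1 ≈ 448.694 ms.

448.7 ms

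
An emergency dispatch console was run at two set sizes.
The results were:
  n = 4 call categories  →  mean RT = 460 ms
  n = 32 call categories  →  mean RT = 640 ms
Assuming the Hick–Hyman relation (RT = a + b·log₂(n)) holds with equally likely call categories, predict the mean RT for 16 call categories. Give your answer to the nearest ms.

With log₂ n on the abscissa the relation is linear; from the two conditions:
  b = (640 − 460) / (log₂ 32 − log₂ 4) = 180 / (5 − 2) = 60 ms/bit
  a = 460 − 60 × 2 = 340 ms
Then RT(16) = 340 + 60 × log₂ 16 = 340 + 60 × 4 ≈ 580.000 ms.

580 ms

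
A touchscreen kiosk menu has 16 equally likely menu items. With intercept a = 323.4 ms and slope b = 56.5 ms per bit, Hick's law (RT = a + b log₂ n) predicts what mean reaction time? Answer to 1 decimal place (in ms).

549.4 ms

log₂(16) = 4 bits, so RT = 323.4 + 56.5 × 4 ≈ 549.400 ms.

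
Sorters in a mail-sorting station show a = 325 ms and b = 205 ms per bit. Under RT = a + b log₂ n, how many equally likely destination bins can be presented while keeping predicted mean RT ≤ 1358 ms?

32

Set 325 + 205·log₂ n ≤ 1358 → log₂ n ≤ (1358 − 325)/205 = 5.0390.
So n ≤ 2^5.0390 = 32.877; the largest integer n is 32.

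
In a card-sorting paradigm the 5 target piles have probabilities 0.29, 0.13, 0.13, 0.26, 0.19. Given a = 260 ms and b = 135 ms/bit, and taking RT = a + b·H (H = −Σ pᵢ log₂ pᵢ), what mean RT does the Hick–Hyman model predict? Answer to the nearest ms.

563 ms

H = 0.29·log₂(1/0.29) + 0.13·log₂(1/0.13) + 0.13·log₂(1/0.13) + 0.26·log₂(1/0.26) + 0.19·log₂(1/0.19) = 2.2437 bits.
RT = 260 + 135 × 2.2437 = 562.90 ms.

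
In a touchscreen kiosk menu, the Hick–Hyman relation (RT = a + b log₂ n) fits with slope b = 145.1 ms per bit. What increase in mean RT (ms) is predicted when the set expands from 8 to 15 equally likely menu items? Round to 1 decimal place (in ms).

Only the slope matters, since a is common to both: ΔRT = b·log₂(n₂/n₁).
log₂(15) − log₂(8) = 3.9069 − 3 = 0.9069.
ΔRT = 145.1 × 0.9069 = 131.590 ms.

131.6 ms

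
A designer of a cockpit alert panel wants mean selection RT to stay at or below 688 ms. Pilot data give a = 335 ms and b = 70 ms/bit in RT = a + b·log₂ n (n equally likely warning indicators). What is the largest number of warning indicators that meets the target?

Information budget: (688 − 335)/70 = 5.0429 bits, so n ≤ 2^5.0429 = 32.965 → at most 32.

32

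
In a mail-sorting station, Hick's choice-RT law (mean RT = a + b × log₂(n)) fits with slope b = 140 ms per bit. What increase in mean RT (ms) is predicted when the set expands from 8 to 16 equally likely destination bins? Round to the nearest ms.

140 ms

The intercept a cancels: ΔRT = b·(log₂ n₂ − log₂ n₁) = b·log₂(n₂/n₁).
log₂(16) − log₂(8) = log₂(16/8) = log₂(2) = 1.
ΔRT = 140 × 1.0000 = 140.000 ms.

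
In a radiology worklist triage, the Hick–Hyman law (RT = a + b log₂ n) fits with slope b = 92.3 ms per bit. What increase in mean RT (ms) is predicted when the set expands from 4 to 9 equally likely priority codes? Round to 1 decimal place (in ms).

108.0 ms

The intercept a cancels: ΔRT = b·(log₂ n₂ − log₂ n₁) = b·log₂(n₂/n₁).
log₂(9) − log₂(4) = 3.1699 − 2 = 1.1699.
ΔRT = 92.3 × 1.1699 = 107.984 ms.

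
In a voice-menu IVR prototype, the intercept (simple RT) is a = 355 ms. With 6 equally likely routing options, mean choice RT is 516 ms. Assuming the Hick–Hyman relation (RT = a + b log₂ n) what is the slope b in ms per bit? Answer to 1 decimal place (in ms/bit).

62.3 ms/bit

b = (516 − 355) / log₂(6) = 161 / 2.5850 = 62.283 ms/bit.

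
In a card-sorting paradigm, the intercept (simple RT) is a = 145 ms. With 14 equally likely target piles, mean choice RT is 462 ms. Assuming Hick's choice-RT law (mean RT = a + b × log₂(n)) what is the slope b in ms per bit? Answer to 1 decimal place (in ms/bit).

14 alternatives carry log₂ 14 = 3.8074 bits; the choice cost is 462 − 145 = 317 ms, so b = 317/3.8074 = 83.260 ms/bit.

83.3 ms/bit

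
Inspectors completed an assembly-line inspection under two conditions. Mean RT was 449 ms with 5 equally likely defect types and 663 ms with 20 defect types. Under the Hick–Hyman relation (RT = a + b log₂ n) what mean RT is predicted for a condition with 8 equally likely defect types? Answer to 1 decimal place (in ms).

521.6 ms

RT is linear in log₂ n, so two points fix the line:
  b = (663 − 449) / (log₂ 20 − log₂ 5) = 214 / (4.3219 − 2.3219) = 107.000 ms/bit
  a = 449 − 107.000 × 2.3219 = 200.554 ms
Then RT(8) = 200.554 + 107.000 × log₂ 8 = 200.554 + 107.000 × 3 ≈ 521.554 ms.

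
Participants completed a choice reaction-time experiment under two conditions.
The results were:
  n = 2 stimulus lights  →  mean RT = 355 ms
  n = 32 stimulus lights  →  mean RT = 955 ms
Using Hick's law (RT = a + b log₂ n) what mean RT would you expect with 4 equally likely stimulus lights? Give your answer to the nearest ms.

505 ms

Fit slope and intercept:
  b = (955 − 355) / (log₂ 32 − log₂ 2) = 600 / (5 − 1) = 150 ms/bit
  a = 355 − 150 × 1 = 205 ms
Then RT(4) = 205 + 150 × log₂ 4 = 205 + 150 × 2 ≈ 505.000 ms.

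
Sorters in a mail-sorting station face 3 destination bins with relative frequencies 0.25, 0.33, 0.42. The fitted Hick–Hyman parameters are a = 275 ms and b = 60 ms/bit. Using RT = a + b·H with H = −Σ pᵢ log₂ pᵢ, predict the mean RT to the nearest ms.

368 ms

Entropy contributions −pᵢ log₂ pᵢ: 0.5000, 0.5278, 0.5256; sum H = 1.5535 bits.
RT = a + bH = 275 + 60·1.5535 = 368.21 ms.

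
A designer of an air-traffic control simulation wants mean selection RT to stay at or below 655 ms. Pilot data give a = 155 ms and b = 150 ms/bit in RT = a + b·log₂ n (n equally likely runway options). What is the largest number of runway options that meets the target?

10

Information budget: (655 − 155)/150 = 3.3333 bits, so n ≤ 2^3.3333 = 10.079 → at most 10.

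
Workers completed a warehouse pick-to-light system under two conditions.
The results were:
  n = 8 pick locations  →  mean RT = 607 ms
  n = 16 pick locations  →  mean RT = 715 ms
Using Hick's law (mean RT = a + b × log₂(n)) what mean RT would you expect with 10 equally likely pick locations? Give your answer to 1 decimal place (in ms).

641.8 ms

Fit slope and intercept:
  b = (715 − 607) / (log₂ 16 − log₂ 8) = 108 / (4 − 3) = 108.000 ms/bit
  a = 607 − 108.000 × 3 = 283.000 ms
Then RT(10) = 283.000 + 108.000 × log₂ 10 = 283.000 + 108.000 × 3.3219 ≈ 641.768 ms.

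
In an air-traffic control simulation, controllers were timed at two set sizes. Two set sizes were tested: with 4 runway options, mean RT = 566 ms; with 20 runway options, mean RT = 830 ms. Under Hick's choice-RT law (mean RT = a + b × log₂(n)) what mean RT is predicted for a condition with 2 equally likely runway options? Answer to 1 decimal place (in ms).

452.3 ms

Fit slope and intercept:
  b = (830 − 566) / (log₂ 20 − log₂ 4) = 264 / (4.3219 − 2) = 113.699 ms/bit
  a = 566 − 113.699 × 2 = 338.603 ms
Then RT(2) = 338.603 + 113.699 × log₂ 2 = 338.603 + 113.699 × 1 ≈ 452.301 ms.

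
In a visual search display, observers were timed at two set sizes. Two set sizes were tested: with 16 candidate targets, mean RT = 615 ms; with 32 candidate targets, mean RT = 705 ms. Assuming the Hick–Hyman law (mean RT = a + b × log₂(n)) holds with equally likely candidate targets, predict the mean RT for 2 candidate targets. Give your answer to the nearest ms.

Fit slope and intercept:
  b = (705 − 615) / (log₂ 32 − log₂ 16) = 90 / (5 − 4) = 90 ms/bit
  a = 615 − 90 × 4 = 255 ms
Then RT(2) = 255 + 90 × log₂ 2 = 255 + 90 × 1 ≈ 345.000 ms.

345 ms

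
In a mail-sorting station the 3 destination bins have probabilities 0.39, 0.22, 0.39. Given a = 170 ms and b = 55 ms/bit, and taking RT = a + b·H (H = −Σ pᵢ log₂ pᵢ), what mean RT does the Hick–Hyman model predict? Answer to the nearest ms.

255 ms

Entropy contributions −pᵢ log₂ pᵢ: 0.5298, 0.4806, 0.5298; sum H = 1.5402 bits.
RT = a + bH = 170 + 55·1.5402 = 254.71 ms.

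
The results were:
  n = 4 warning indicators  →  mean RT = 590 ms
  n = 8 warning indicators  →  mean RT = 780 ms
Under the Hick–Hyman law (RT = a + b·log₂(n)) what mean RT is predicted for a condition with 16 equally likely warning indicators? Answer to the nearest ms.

Fit slope and intercept:
  b = (780 − 590) / (log₂ 8 − log₂ 4) = 190 / (3 − 2) = 190 ms/bit
  a = 590 − 190 × 2 = 210 ms
Then RT(16) = 210 + 190 × log₂ 16 = 210 + 190 × 4 ≈ 970.000 ms.

970 ms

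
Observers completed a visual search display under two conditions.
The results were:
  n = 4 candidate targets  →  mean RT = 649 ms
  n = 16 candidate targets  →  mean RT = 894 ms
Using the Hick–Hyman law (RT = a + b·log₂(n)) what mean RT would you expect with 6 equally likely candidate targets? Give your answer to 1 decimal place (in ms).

720.7 ms

With log₂ n on the abscissa the relation is linear; from the two conditions:
  b = (894 − 649) / (log₂ 16 − log₂ 4) = 245 / (4 − 2) = 122.500 ms/bit
  a = 649 − 122.500 × 2 = 404.000 ms
Then RT(6) = 404.000 + 122.500 × log₂ 6 = 404.000 + 122.500 × 2.5850 ≈ 720.658 ms.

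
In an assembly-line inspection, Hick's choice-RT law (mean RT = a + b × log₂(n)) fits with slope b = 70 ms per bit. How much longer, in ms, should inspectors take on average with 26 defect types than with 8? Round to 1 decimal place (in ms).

119.0 ms

The intercept a cancels: ΔRT = b·(log₂ n₂ − log₂ n₁) = b·log₂(n₂/n₁).
log₂(26) − log₂(8) = 4.7004 − 3 = 1.7004.
ΔRT = 70 × 1.7004 = 119.031 ms.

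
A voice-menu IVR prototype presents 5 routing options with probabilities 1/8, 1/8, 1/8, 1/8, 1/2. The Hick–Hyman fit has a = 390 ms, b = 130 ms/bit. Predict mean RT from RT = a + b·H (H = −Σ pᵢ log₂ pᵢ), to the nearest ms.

650 ms

Each term −pᵢ log₂ pᵢ: 0.125·3 + 0.125·3 + 0.125·3 + 0.125·3 + 0.5·1; summed, H = 2.000 bits.
Mean RT = a + bH = 390 + 130·2.000 = 650.00 ms.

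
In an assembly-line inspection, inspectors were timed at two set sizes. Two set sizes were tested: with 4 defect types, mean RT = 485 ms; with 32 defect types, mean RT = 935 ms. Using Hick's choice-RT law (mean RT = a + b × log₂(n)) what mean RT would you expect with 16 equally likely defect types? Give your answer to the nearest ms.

Solve the two-equation system in a and b:
  b = (935 − 485) / (log₂ 32 − log₂ 4) = 450 / (5 − 2) = 150 ms/bit
  a = 485 − 150 × 2 = 185 ms
Then RT(16) = 185 + 150 × log₂ 16 = 185 + 150 × 4 ≈ 785.000 ms.

785 ms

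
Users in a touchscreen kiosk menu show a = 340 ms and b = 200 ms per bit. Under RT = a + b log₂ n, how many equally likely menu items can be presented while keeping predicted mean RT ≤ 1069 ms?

12

200·log₂ n ≤ 1069 − 340 = 729, giving log₂ n ≤ 3.6450 and n ≤ 12.510. The largest whole number is 12.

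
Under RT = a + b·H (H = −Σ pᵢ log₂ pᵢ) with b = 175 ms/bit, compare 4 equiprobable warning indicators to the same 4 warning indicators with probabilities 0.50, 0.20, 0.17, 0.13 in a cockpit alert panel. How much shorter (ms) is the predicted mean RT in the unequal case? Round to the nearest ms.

Equiprobable entropy H₀ = log₂ 4 = 2.0000 bits.
Skewed entropy H = −Σ pᵢ log₂ pᵢ = 1.7816 bits.
ΔRT = b·(H₀ − H) = 175 × 0.2184 = 38.22 ms.

38 ms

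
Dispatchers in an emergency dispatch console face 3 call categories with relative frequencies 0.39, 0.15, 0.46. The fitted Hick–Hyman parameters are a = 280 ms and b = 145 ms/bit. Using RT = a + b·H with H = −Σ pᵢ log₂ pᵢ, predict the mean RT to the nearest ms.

Entropy contributions −pᵢ log₂ pᵢ: 0.5298, 0.4105, 0.5153; sum H = 1.4557 bits.
RT = a + bH = 280 + 145·1.4557 = 491.07 ms.

491 ms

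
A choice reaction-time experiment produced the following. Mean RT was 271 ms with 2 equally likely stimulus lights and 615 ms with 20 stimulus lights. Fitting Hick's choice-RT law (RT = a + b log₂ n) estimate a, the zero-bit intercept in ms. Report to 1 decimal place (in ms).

167.4 ms

b = (RT₂ − RT₁)/(log₂ n₂ − log₂ n₁) = (615 − 271)/(4.3219 − 1) = 103.554 ms/bit.
a = RT₁ − b·log₂ n₁ = 271 − 103.554 × 1 = 167.446 ms.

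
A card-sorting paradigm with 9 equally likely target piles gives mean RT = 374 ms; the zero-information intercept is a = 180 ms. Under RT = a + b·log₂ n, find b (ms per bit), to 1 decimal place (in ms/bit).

61.2 ms/bit

9 alternatives carry log₂ 9 = 3.1699 bits; the choice cost is 374 − 180 = 194 ms, so b = 194/3.1699 = 61.200 ms/bit.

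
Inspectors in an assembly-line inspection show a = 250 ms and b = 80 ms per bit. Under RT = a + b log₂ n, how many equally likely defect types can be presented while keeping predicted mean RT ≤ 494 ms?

8

Set 250 + 80·log₂ n ≤ 494 → log₂ n ≤ (494 − 250)/80 = 3.0500.
So n ≤ 2^3.0500 = 8.282; the largest integer n is 8.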